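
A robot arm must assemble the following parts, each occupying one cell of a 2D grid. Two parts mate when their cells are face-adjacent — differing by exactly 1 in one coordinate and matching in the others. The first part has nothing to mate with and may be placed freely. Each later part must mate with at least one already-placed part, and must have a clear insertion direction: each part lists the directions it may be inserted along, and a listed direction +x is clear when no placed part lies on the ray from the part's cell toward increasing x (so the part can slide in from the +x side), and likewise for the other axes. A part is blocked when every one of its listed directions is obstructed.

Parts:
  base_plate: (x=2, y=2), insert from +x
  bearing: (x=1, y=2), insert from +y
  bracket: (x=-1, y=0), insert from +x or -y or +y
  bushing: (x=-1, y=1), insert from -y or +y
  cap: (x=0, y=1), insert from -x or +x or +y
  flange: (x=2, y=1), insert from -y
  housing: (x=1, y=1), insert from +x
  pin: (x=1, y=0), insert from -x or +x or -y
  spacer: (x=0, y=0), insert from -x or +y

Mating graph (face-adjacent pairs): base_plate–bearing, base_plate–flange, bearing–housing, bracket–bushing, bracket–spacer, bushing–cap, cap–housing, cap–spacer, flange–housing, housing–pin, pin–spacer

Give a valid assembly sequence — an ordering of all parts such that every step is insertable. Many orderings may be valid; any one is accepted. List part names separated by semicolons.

1. bearing@(1, 2) [+y clear] — {bearing}
2. base_plate@(2, 2) [+x clear] — {base_plate, bearing}
3. housing@(1, 1) [+x clear] — {base_plate, bearing, housing}
4. cap@(0, 1) [-x clear] — {base_plate, bearing, cap, housing}
5. pin@(1, 0) [-x clear] — {base_plate, bearing, cap, housing, pin}
6. flange@(2, 1) [-y clear] — {base_plate, bearing, cap, flange, housing, pin}
7. spacer@(0, 0) [-x clear] — {base_plate, bearing, cap, flange, housing, pin, spacer}
8. bracket@(-1, 0) [-y clear] — {base_plate, bearing, bracket, cap, flange, housing, pin, spacer}
9. bushing@(-1, 1) [+y clear] — {base_plate, bearing, bracket, bushing, cap, flange, housing, pin, spacer}

bearing; base_plate; housing; cap; pin; flange; spacer; bracket; bushing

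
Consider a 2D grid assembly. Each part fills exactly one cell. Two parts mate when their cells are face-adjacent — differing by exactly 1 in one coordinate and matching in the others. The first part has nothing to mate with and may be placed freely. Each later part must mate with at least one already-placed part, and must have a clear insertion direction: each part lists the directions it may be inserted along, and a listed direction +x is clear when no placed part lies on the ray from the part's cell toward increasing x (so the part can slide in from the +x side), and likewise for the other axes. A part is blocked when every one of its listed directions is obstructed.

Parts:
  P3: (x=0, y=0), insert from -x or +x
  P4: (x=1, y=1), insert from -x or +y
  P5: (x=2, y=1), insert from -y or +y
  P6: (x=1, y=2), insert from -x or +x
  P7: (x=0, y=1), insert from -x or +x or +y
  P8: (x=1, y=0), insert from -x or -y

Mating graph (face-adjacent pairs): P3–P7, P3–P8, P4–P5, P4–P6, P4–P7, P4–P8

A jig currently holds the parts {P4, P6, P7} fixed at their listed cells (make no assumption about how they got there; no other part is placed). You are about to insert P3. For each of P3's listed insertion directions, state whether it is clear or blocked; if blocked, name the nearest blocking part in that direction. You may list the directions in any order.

-x: ray from P3(0, 0) has no placed part ⇒ clear
+x: ray from P3(0, 0) has no placed part ⇒ clear

+x: clear; -x: clear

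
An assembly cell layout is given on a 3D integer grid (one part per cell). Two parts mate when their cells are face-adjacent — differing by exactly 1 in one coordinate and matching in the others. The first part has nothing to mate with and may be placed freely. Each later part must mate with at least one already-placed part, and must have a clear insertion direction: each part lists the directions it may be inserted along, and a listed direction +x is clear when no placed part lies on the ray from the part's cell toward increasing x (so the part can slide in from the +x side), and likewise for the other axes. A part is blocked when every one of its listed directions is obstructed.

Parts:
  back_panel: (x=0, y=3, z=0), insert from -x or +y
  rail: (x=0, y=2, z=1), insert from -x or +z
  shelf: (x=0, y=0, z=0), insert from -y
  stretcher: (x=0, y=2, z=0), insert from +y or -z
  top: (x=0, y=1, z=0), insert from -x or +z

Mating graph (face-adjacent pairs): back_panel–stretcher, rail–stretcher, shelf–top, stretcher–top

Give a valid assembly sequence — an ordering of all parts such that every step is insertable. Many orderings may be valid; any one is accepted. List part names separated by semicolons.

back_panel; stretcher; top; rail; shelf

1. back_panel@(0, 3, 0) [-x clear] — {back_panel}
2. stretcher@(0, 2, 0) [-z clear] — {back_panel, stretcher}
3. top@(0, 1, 0) [-x clear] — {back_panel, stretcher, top}
4. rail@(0, 2, 1) [-x clear] — {back_panel, rail, stretcher, top}
5. shelf@(0, 0, 0) [-y clear] — {back_panel, rail, shelf, stretcher, top}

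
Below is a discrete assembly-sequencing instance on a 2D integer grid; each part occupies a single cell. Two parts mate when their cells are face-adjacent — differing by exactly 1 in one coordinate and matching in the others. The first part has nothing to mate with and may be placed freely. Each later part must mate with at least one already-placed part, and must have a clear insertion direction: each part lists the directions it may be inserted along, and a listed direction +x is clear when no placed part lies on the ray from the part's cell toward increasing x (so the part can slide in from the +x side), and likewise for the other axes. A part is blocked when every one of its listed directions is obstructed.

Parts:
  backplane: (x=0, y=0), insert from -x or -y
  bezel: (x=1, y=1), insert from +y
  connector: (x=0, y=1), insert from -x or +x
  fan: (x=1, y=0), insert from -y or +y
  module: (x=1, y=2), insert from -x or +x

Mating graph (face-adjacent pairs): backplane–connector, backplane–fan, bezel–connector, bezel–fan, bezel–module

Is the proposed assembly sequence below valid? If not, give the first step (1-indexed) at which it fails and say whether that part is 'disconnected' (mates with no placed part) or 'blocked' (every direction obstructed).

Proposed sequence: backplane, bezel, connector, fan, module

1. backplane@(0, 0) [-x clear] — {backplane}
2. bezel@(1, 1) — no placed neighbour ⇒ disconnected

Invalid at step 2 (disconnected)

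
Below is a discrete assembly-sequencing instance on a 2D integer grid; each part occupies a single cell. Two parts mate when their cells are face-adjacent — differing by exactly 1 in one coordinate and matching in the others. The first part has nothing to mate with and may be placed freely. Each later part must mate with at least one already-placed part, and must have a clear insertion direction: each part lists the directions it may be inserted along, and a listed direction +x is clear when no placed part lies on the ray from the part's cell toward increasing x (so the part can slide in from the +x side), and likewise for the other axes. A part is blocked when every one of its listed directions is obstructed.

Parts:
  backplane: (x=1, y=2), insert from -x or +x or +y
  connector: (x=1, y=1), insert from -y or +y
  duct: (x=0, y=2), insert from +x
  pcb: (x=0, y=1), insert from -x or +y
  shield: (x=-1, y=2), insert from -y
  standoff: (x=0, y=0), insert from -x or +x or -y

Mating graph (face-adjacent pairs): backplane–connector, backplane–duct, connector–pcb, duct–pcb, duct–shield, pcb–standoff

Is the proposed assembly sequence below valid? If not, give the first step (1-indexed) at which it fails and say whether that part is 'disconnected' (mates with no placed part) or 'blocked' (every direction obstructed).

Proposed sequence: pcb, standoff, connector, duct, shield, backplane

Valid

1. pcb@(0, 1) [-x clear] — {pcb}
2. standoff@(0, 0) [-x clear] — {pcb, standoff}
3. connector@(1, 1) [-y clear] — {connector, pcb, standoff}
4. duct@(0, 2) [+x clear] — {connector, duct, pcb, standoff}
5. shield@(-1, 2) [-y clear] — {connector, duct, pcb, shield, standoff}
6. backplane@(1, 2) [+x clear] — {backplane, connector, duct, pcb, shield, standoff}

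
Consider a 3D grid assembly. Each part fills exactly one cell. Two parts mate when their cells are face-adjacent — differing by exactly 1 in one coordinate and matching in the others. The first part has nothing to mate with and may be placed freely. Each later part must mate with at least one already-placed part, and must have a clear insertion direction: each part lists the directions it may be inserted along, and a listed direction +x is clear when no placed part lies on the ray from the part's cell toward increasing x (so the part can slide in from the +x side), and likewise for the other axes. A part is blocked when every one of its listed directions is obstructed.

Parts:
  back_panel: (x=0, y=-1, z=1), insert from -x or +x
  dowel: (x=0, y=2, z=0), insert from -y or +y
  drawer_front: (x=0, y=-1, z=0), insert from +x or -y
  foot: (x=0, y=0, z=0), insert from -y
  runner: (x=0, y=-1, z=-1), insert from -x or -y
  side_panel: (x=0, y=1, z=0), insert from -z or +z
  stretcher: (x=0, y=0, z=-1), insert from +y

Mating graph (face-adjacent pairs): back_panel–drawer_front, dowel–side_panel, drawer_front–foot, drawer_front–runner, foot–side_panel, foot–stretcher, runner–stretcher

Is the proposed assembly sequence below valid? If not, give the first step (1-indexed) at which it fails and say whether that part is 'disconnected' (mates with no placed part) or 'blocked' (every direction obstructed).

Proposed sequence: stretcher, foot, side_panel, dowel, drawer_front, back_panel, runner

1. stretcher@(0, 0, -1) [+y clear] — {stretcher}
2. foot@(0, 0, 0) [-y clear] — {foot, stretcher}
3. side_panel@(0, 1, 0) [-z clear] — {foot, side_panel, stretcher}
4. dowel@(0, 2, 0) [+y clear] — {dowel, foot, side_panel, stretcher}
5. drawer_front@(0, -1, 0) [+x clear] — {dowel, drawer_front, foot, side_panel, stretcher}
6. back_panel@(0, -1, 1) [-x clear] — {back_panel, dowel, drawer_front, foot, side_panel, stretcher}
7. runner@(0, -1, -1) [-x clear] — {back_panel, dowel, drawer_front, foot, runner, side_panel, stretcher}

Valid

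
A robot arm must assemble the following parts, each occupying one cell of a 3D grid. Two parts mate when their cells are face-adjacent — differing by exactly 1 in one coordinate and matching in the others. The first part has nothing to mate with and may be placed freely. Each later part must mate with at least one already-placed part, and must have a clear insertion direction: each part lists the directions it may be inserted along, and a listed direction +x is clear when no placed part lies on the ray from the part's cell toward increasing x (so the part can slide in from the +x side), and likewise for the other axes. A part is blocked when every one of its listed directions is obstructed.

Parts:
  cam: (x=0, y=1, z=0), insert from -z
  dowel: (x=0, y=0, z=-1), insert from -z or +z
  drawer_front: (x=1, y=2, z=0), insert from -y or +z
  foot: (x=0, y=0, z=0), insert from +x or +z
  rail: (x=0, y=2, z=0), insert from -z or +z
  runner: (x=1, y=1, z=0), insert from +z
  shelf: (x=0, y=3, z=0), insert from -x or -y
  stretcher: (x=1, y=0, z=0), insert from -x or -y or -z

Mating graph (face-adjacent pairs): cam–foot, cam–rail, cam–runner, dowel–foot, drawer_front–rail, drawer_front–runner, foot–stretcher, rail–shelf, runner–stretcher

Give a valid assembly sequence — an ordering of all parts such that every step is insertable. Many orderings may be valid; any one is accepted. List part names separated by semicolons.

1. rail@(0, 2, 0) [-z clear] — {rail}
2. drawer_front@(1, 2, 0) [-y clear] — {drawer_front, rail}
3. shelf@(0, 3, 0) [-x clear] — {drawer_front, rail, shelf}
4. runner@(1, 1, 0) [+z clear] — {drawer_front, rail, runner, shelf}
5. stretcher@(1, 0, 0) [-x clear] — {drawer_front, rail, runner, shelf, stretcher}
6. foot@(0, 0, 0) [+z clear] — {drawer_front, foot, rail, runner, shelf, stretcher}
7. dowel@(0, 0, -1) [-z clear] — {dowel, drawer_front, foot, rail, runner, shelf, stretcher}
8. cam@(0, 1, 0) [-z clear] — {cam, dowel, drawer_front, foot, rail, runner, shelf, stretcher}

rail; drawer_front; shelf; runner; stretcher; foot; dowel; cam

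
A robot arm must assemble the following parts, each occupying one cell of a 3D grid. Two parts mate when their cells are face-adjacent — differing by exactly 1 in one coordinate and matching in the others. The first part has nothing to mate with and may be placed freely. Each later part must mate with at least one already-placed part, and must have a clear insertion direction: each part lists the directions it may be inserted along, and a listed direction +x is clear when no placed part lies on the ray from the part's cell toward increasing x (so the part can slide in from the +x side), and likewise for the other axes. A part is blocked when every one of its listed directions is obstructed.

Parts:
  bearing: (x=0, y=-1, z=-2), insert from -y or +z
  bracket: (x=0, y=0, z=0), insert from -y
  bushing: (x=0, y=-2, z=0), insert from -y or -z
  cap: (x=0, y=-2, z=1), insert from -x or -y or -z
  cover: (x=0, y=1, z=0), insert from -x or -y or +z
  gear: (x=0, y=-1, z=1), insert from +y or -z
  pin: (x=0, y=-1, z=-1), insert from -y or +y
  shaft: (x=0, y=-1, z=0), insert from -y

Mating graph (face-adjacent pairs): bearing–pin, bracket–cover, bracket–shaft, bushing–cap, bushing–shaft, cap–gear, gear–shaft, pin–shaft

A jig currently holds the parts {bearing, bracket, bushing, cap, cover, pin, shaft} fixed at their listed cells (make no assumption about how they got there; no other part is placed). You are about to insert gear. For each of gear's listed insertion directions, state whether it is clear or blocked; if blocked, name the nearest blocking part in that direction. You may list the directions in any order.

+y: ray from gear(0, -1, 1) has no placed part ⇒ clear
-z: nearest on ray is shaft@(0, -1, 0) ⇒ blocked

+y: clear; -z: blocked by shaft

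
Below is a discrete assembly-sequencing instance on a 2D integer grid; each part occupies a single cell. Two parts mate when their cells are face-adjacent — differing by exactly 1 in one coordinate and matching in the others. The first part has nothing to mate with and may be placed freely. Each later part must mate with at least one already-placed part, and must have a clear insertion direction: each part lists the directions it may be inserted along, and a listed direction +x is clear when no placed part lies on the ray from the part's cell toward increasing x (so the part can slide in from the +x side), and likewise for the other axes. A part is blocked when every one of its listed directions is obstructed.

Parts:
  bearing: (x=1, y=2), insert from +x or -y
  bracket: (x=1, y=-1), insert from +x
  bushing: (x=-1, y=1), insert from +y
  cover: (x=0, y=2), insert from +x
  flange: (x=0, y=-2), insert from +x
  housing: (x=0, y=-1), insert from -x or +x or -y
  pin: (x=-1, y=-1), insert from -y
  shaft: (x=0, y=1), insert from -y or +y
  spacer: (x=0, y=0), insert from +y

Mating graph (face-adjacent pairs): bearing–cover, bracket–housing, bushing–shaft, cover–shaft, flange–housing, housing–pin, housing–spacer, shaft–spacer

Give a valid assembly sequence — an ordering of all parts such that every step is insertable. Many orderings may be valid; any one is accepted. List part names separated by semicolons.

1. bracket@(1, -1) [+x clear] — {bracket}
2. housing@(0, -1) [-x clear] — {bracket, housing}
3. spacer@(0, 0) [+y clear] — {bracket, housing, spacer}
4. shaft@(0, 1) [+y clear] — {bracket, housing, shaft, spacer}
5. bushing@(-1, 1) [+y clear] — {bracket, bushing, housing, shaft, spacer}
6. flange@(0, -2) [+x clear] — {bracket, bushing, flange, housing, shaft, spacer}
7. cover@(0, 2) [+x clear] — {bracket, bushing, cover, flange, housing, shaft, spacer}
8. bearing@(1, 2) [+x clear] — {bearing, bracket, bushing, cover, flange, housing, shaft, spacer}
9. pin@(-1, -1) [-y clear] — {bearing, bracket, bushing, cover, flange, housing, pin, shaft, spacer}

bracket; housing; spacer; shaft; bushing; flange; cover; bearing; pin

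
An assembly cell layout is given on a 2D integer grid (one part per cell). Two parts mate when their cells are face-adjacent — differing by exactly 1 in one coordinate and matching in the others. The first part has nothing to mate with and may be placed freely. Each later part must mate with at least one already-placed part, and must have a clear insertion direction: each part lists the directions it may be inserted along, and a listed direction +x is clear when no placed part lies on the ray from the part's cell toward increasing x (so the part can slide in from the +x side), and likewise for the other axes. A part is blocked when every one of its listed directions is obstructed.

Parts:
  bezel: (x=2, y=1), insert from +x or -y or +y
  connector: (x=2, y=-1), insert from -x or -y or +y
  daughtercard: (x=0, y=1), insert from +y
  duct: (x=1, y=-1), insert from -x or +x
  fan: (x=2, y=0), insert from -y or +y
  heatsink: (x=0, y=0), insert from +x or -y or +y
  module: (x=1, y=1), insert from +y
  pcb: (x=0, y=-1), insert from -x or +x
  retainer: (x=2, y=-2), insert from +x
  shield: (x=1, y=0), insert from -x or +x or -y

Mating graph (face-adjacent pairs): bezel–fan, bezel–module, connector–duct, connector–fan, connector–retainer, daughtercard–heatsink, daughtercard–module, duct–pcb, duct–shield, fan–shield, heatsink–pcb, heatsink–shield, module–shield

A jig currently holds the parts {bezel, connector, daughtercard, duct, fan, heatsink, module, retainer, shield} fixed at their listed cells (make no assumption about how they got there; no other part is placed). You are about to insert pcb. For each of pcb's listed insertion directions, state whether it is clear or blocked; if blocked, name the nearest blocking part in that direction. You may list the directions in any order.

-x: ray from pcb(0, -1) has no placed part ⇒ clear
+x: nearest on ray is duct@(1, -1) ⇒ blocked

+x: blocked by duct; -x: clear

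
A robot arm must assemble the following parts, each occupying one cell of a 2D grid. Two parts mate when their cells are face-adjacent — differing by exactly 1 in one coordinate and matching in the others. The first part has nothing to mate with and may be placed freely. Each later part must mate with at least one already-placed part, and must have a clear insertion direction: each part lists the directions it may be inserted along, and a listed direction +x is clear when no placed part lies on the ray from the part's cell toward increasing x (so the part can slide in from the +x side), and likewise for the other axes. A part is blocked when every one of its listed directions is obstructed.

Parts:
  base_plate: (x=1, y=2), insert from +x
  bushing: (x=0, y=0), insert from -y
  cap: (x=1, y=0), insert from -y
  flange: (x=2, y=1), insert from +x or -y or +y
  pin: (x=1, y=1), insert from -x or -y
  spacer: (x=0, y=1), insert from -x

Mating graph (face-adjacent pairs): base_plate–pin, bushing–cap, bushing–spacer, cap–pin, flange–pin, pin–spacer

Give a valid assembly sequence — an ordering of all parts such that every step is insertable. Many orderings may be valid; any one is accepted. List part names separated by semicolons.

flange; pin; cap; bushing; base_plate; spacer

1. flange@(2, 1) [+x clear] — {flange}
2. pin@(1, 1) [-x clear] — {flange, pin}
3. cap@(1, 0) [-y clear] — {cap, flange, pin}
4. bushing@(0, 0) [-y clear] — {bushing, cap, flange, pin}
5. base_plate@(1, 2) [+x clear] — {base_plate, bushing, cap, flange, pin}
6. spacer@(0, 1) [-x clear] — {base_plate, bushing, cap, flange, pin, spacer}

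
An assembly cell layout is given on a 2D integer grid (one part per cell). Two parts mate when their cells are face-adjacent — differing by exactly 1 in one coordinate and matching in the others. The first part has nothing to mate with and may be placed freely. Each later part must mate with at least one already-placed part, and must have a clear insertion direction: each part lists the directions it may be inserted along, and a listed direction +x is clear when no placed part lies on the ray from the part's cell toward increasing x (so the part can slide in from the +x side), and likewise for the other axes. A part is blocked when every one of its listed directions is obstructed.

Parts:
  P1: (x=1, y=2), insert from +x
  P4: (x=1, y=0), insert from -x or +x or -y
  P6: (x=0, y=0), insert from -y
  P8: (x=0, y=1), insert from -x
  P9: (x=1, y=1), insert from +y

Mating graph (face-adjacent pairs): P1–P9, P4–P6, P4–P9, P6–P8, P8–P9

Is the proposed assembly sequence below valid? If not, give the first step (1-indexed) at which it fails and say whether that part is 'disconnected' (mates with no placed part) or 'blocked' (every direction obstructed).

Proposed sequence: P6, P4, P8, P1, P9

Invalid at step 4 (disconnected)

1. P6@(0, 0) [-y clear] — {P6}
2. P4@(1, 0) [+x clear] — {P4, P6}
3. P8@(0, 1) [-x clear] — {P4, P6, P8}
4. P1@(1, 2) — no placed neighbour ⇒ disconnected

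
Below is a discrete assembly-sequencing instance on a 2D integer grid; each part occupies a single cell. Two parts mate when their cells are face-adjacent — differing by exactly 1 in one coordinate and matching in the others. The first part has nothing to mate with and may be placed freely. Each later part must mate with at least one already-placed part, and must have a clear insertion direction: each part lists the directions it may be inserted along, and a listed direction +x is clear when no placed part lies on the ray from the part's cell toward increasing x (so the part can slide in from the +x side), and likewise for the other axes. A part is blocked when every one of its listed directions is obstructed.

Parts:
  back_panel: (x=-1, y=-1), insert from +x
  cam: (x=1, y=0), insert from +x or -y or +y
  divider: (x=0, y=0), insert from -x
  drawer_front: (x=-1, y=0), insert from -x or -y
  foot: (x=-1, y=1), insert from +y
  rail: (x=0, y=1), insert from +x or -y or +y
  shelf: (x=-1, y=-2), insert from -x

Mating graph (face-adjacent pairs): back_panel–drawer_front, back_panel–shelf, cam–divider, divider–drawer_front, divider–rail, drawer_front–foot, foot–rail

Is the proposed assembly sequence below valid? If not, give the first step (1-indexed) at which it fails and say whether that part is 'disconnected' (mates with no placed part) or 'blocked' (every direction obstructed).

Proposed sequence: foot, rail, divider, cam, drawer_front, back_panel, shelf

Valid

1. foot@(-1, 1) [+y clear] — {foot}
2. rail@(0, 1) [+x clear] — {foot, rail}
3. divider@(0, 0) [-x clear] — {divider, foot, rail}
4. cam@(1, 0) [+x clear] — {cam, divider, foot, rail}
5. drawer_front@(-1, 0) [-x clear] — {cam, divider, drawer_front, foot, rail}
6. back_panel@(-1, -1) [+x clear] — {back_panel, cam, divider, drawer_front, foot, rail}
7. shelf@(-1, -2) [-x clear] — {back_panel, cam, divider, drawer_front, foot, rail, shelf}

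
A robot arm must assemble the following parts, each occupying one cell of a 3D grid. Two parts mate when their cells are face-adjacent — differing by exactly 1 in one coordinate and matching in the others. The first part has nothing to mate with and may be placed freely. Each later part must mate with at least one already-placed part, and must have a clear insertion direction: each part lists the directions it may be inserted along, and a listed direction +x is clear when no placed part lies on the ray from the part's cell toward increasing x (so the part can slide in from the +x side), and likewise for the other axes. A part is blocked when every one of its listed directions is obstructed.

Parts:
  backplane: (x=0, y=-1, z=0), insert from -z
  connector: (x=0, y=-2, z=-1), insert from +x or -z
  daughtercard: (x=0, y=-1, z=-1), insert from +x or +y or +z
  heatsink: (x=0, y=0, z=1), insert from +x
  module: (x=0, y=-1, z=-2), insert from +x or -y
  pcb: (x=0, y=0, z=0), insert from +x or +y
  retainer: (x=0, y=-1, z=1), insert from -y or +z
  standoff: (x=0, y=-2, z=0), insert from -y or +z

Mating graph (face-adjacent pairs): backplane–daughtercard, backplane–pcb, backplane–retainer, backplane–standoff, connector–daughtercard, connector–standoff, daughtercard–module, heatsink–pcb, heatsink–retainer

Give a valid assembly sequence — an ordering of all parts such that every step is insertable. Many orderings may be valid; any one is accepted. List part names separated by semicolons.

1. connector@(0, -2, -1) [+x clear] — {connector}
2. standoff@(0, -2, 0) [-y clear] — {connector, standoff}
3. backplane@(0, -1, 0) [-z clear] — {backplane, connector, standoff}
4. daughtercard@(0, -1, -1) [+x clear] — {backplane, connector, daughtercard, standoff}
5. module@(0, -1, -2) [+x clear] — {backplane, connector, daughtercard, module, standoff}
6. retainer@(0, -1, 1) [-y clear] — {backplane, connector, daughtercard, module, retainer, standoff}
7. heatsink@(0, 0, 1) [+x clear] — {backplane, connector, daughtercard, heatsink, module, retainer, standoff}
8. pcb@(0, 0, 0) [+x clear] — {backplane, connector, daughtercard, heatsink, module, pcb, retainer, standoff}

connector; standoff; backplane; daughtercard; module; retainer; heatsink; pcb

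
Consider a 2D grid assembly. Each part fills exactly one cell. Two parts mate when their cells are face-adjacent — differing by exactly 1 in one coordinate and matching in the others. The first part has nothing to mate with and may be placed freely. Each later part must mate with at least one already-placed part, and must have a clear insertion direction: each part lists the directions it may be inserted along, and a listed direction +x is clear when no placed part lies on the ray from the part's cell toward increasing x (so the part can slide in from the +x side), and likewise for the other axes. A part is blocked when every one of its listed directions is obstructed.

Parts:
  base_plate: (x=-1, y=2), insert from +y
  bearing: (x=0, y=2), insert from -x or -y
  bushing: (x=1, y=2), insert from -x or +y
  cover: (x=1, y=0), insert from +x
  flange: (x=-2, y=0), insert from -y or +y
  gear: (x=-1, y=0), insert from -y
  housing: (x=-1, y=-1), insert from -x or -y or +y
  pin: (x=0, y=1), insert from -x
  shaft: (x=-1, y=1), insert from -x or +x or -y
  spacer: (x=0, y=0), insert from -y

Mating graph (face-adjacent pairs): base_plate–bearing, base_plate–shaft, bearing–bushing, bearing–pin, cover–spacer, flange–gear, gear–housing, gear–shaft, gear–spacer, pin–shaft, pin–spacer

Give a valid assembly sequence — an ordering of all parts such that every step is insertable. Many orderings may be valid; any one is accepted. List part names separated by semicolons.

1. flange@(-2, 0) [-y clear] — {flange}
2. gear@(-1, 0) [-y clear] — {flange, gear}
3. housing@(-1, -1) [-x clear] — {flange, gear, housing}
4. spacer@(0, 0) [-y clear] — {flange, gear, housing, spacer}
5. pin@(0, 1) [-x clear] — {flange, gear, housing, pin, spacer}
6. shaft@(-1, 1) [-x clear] — {flange, gear, housing, pin, shaft, spacer}
7. cover@(1, 0) [+x clear] — {cover, flange, gear, housing, pin, shaft, spacer}
8. bearing@(0, 2) [-x clear] — {bearing, cover, flange, gear, housing, pin, shaft, spacer}
9. bushing@(1, 2) [+y clear] — {bearing, bushing, cover, flange, gear, housing, pin, shaft, spacer}
10. base_plate@(-1, 2) [+y clear] — {base_plate, bearing, bushing, cover, flange, gear, housing, pin, shaft, spacer}

flange; gear; housing; spacer; pin; shaft; cover; bearing; bushing; base_plate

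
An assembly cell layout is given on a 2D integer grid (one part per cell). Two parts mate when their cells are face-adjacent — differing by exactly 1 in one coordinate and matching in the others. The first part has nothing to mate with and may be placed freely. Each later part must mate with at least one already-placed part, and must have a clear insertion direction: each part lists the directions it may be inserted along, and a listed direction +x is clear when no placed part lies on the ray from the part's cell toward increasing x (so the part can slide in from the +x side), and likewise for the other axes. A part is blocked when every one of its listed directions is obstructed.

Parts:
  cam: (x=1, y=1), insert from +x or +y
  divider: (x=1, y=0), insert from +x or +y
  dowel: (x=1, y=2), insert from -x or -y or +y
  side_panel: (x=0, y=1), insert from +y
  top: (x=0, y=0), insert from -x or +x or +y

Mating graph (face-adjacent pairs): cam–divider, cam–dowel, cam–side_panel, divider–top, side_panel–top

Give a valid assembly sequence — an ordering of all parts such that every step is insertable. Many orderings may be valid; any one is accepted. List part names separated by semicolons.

1. cam@(1, 1) [+x clear] — {cam}
2. dowel@(1, 2) [-x clear] — {cam, dowel}
3. side_panel@(0, 1) [+y clear] — {cam, dowel, side_panel}
4. top@(0, 0) [-x clear] — {cam, dowel, side_panel, top}
5. divider@(1, 0) [+x clear] — {cam, divider, dowel, side_panel, top}

cam; dowel; side_panel; top; divider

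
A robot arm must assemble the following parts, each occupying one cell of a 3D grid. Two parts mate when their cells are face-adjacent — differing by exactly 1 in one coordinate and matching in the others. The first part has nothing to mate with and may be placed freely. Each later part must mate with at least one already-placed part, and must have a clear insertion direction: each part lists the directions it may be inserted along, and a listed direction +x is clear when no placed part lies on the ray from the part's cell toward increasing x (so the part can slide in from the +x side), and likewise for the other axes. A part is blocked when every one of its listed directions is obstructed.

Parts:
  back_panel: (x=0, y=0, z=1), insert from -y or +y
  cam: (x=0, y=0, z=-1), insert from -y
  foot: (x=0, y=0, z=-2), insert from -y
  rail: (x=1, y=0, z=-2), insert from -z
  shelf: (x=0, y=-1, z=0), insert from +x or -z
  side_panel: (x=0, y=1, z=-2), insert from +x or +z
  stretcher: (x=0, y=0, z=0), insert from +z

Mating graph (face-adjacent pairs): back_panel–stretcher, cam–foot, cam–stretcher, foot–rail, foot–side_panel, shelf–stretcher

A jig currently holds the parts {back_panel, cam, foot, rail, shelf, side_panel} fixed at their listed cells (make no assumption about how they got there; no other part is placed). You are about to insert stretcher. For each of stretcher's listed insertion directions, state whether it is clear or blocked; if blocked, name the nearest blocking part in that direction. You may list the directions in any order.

+z: blocked by back_panel

+z: nearest on ray is back_panel@(0, 0, 1) ⇒ blocked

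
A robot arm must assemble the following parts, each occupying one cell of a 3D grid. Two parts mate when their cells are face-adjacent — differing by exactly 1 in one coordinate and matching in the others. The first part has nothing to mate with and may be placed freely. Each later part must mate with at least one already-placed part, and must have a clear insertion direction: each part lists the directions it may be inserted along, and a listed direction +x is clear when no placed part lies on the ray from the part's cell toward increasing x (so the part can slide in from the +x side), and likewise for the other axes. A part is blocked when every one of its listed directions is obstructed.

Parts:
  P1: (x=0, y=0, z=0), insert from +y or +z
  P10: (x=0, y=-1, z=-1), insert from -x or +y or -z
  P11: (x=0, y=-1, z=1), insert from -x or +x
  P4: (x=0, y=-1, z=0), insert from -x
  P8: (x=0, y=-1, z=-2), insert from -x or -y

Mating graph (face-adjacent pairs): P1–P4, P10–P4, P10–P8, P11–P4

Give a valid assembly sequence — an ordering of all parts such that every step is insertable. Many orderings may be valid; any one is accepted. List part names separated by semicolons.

1. P4@(0, -1, 0) [-x clear] — {P4}
2. P10@(0, -1, -1) [-x clear] — {P10, P4}
3. P8@(0, -1, -2) [-x clear] — {P10, P4, P8}
4. P11@(0, -1, 1) [-x clear] — {P10, P11, P4, P8}
5. P1@(0, 0, 0) [+y clear] — {P1, P10, P11, P4, P8}

P4; P10; P8; P11; P1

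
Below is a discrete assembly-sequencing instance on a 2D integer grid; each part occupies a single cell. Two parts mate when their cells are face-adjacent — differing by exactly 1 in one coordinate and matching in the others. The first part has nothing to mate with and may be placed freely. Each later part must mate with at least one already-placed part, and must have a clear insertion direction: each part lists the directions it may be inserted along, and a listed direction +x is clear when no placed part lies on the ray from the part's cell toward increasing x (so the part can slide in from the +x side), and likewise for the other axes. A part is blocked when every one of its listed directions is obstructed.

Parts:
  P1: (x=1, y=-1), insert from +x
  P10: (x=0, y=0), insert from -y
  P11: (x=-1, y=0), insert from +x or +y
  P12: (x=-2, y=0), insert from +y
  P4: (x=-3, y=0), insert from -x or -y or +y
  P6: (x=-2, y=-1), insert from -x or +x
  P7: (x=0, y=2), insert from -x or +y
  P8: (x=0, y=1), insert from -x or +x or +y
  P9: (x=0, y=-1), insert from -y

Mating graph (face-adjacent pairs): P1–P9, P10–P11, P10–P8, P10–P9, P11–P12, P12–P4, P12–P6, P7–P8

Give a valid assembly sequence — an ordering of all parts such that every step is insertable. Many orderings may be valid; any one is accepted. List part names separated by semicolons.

1. P4@(-3, 0) [-x clear] — {P4}
2. P12@(-2, 0) [+y clear] — {P12, P4}
3. P6@(-2, -1) [-x clear] — {P12, P4, P6}
4. P11@(-1, 0) [+x clear] — {P11, P12, P4, P6}
5. P10@(0, 0) [-y clear] — {P10, P11, P12, P4, P6}
6. P9@(0, -1) [-y clear] — {P10, P11, P12, P4, P6, P9}
7. P8@(0, 1) [-x clear] — {P10, P11, P12, P4, P6, P8, P9}
8. P7@(0, 2) [-x clear] — {P10, P11, P12, P4, P6, P7, P8, P9}
9. P1@(1, -1) [+x clear] — {P1, P10, P11, P12, P4, P6, P7, P8, P9}

P4; P12; P6; P11; P10; P9; P8; P7; P1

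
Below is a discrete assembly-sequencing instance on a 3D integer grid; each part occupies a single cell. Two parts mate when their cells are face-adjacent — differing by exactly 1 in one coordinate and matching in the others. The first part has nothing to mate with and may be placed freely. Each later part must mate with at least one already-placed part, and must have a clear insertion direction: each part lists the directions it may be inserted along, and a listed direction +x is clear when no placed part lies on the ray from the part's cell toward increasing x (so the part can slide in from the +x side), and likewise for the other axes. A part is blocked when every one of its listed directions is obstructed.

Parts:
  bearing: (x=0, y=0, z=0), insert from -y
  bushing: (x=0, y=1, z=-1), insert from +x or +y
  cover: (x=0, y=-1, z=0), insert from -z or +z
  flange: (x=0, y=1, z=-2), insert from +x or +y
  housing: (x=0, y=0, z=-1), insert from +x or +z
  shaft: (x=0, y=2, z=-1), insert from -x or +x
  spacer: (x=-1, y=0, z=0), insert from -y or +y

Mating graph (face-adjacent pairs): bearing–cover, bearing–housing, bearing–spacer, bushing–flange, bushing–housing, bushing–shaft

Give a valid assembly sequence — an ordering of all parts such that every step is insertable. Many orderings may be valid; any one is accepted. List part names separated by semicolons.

bearing; housing; spacer; bushing; shaft; cover; flange

1. bearing@(0, 0, 0) [-y clear] — {bearing}
2. housing@(0, 0, -1) [+x clear] — {bearing, housing}
3. spacer@(-1, 0, 0) [-y clear] — {bearing, housing, spacer}
4. bushing@(0, 1, -1) [+x clear] — {bearing, bushing, housing, spacer}
5. shaft@(0, 2, -1) [-x clear] — {bearing, bushing, housing, shaft, spacer}
6. cover@(0, -1, 0) [-z clear] — {bearing, bushing, cover, housing, shaft, spacer}
7. flange@(0, 1, -2) [+x clear] — {bearing, bushing, cover, flange, housing, shaft, spacer}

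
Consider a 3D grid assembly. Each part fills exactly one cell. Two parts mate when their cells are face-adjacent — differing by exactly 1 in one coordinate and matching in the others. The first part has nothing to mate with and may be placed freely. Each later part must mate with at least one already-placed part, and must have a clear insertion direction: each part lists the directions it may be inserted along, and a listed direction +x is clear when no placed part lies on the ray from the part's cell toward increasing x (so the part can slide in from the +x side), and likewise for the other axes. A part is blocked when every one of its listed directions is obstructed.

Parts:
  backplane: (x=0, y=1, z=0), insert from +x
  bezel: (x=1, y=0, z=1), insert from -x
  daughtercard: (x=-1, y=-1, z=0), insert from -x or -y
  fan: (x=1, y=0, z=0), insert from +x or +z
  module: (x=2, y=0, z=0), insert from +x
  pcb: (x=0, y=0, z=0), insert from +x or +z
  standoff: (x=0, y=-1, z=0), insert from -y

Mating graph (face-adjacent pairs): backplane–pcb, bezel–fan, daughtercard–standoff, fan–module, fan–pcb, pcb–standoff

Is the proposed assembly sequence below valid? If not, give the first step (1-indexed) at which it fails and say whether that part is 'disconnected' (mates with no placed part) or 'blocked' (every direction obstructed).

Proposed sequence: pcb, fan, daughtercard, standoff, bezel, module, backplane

1. pcb@(0, 0, 0) [+x clear] — {pcb}
2. fan@(1, 0, 0) [+x clear] — {fan, pcb}
3. daughtercard@(-1, -1, 0) — no placed neighbour ⇒ disconnected

Invalid at step 3 (disconnected)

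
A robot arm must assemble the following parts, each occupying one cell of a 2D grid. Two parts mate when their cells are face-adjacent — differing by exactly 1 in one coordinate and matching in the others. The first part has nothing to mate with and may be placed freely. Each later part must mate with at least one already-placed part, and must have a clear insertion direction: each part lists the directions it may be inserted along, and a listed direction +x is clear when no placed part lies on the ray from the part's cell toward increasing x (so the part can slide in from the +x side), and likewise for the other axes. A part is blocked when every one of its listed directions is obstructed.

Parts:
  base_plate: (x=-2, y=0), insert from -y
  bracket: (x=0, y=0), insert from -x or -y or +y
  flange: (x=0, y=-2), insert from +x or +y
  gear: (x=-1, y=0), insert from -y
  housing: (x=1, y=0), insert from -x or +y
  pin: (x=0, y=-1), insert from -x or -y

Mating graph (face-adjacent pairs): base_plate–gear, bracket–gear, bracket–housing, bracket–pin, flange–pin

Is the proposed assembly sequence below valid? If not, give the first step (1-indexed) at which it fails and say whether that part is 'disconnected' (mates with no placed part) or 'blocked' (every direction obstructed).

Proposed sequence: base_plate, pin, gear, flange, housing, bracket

1. base_plate@(-2, 0) [-y clear] — {base_plate}
2. pin@(0, -1) — no placed neighbour ⇒ disconnected

Invalid at step 2 (disconnected)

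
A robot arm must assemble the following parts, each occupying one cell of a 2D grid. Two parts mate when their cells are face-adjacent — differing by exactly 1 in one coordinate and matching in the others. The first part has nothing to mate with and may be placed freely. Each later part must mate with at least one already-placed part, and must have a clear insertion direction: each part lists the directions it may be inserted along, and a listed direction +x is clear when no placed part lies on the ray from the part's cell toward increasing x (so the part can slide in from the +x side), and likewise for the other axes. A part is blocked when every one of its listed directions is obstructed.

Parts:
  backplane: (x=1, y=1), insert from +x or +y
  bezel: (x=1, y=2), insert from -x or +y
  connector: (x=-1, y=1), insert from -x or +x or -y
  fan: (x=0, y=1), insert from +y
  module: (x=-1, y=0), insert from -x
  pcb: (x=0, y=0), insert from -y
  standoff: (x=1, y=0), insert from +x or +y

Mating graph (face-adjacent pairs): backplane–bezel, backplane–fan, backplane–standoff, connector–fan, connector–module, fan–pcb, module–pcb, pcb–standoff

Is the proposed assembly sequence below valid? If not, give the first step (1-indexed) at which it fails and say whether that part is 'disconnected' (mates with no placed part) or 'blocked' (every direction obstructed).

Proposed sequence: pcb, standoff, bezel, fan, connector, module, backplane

Invalid at step 3 (disconnected)

1. pcb@(0, 0) [-y clear] — {pcb}
2. standoff@(1, 0) [+x clear] — {pcb, standoff}
3. bezel@(1, 2) — no placed neighbour ⇒ disconnected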